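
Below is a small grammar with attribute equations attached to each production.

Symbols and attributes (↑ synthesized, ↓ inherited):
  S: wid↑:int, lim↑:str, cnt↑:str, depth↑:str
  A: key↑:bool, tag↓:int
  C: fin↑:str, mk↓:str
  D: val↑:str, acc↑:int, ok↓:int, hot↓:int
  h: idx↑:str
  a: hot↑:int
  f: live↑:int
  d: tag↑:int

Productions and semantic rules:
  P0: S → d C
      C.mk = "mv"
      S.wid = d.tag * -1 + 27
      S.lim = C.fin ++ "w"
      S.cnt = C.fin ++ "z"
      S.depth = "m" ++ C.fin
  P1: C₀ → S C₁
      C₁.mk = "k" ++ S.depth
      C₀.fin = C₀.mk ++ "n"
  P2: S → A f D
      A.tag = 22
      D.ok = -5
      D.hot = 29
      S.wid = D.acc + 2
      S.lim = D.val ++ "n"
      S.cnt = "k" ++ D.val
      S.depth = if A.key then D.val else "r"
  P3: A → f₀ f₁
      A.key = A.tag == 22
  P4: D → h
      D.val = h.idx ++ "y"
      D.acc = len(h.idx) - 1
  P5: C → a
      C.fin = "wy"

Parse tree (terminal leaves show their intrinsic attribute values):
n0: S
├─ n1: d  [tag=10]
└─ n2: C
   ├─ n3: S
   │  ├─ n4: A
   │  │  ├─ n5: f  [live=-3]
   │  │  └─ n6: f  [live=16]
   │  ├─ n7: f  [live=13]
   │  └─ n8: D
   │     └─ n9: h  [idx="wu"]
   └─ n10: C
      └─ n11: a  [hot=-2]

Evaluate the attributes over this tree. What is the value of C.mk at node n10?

1. n1.tag = 10  [terminal]
2. n2.mk = "mv"  ["mv"]
3. n4.tag = 22  [22]
4. n5.live = -3  [terminal]
5. n6.live = 16  [terminal]
6. n4.key = true  [A.tag == 22]
7. n7.live = 13  [terminal]
8. n8.ok = -5  [-5]
9. n8.hot = 29  [29]
10. n9.idx = "wu"  [terminal]
11. n8.val = "wuy"  [h.idx ++ "y"]
12. n8.acc = 1  [len(h.idx) - 1]
13. n3.wid = 3  [D.acc + 2]
14. n3.lim = "wuyn"  [D.val ++ "n"]
15. n3.cnt = "kwuy"  ["k" ++ D.val]
16. n3.depth = "wuy"  [if A.key then D.val else "r"]
17. n10.mk = "kwuy"  ["k" ++ S.depth]
18. n11.hot = -2  [terminal]
19. n10.fin = "wy"  ["wy"]
20. n2.fin = "mvn"  [C₀.mk ++ "n"]
21. n0.wid = 17  [d.tag * -1 + 27]
22. n0.lim = "mvnw"  [C.fin ++ "w"]
23. n0.cnt = "mvnz"  [C.fin ++ "z"]
24. n0.depth = "mmvn"  ["m" ++ C.fin]

"kwuy"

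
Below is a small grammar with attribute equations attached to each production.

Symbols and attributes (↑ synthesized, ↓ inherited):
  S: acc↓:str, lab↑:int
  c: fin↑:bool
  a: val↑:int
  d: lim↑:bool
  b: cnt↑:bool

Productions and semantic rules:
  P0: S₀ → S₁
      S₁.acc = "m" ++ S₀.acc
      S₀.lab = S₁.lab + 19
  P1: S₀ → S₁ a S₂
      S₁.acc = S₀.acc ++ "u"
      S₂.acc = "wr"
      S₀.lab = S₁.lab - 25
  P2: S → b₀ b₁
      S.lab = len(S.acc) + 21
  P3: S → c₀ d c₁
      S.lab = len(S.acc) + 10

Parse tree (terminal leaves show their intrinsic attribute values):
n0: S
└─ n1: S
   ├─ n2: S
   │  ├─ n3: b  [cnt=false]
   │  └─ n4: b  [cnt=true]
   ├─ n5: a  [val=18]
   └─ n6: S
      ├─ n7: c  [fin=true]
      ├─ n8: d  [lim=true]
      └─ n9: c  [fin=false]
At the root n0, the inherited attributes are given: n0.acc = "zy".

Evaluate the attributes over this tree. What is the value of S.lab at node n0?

1. n0.acc = "zy"  [given at root]
2. n1.acc = "mzy"  ["m" ++ S₀.acc]
3. n2.acc = "mzyu"  [S₀.acc ++ "u"]
4. n3.cnt = false  [terminal]
5. n4.cnt = true  [terminal]
6. n2.lab = 25  [len(S.acc) + 21]
7. n5.val = 18  [terminal]
8. n6.acc = "wr"  ["wr"]
9. n7.fin = true  [terminal]
10. n8.lim = true  [terminal]
11. n9.fin = false  [terminal]
12. n6.lab = 12  [len(S.acc) + 10]
13. n1.lab = 0  [S₁.lab - 25]
14. n0.lab = 19  [S₁.lab + 19]

19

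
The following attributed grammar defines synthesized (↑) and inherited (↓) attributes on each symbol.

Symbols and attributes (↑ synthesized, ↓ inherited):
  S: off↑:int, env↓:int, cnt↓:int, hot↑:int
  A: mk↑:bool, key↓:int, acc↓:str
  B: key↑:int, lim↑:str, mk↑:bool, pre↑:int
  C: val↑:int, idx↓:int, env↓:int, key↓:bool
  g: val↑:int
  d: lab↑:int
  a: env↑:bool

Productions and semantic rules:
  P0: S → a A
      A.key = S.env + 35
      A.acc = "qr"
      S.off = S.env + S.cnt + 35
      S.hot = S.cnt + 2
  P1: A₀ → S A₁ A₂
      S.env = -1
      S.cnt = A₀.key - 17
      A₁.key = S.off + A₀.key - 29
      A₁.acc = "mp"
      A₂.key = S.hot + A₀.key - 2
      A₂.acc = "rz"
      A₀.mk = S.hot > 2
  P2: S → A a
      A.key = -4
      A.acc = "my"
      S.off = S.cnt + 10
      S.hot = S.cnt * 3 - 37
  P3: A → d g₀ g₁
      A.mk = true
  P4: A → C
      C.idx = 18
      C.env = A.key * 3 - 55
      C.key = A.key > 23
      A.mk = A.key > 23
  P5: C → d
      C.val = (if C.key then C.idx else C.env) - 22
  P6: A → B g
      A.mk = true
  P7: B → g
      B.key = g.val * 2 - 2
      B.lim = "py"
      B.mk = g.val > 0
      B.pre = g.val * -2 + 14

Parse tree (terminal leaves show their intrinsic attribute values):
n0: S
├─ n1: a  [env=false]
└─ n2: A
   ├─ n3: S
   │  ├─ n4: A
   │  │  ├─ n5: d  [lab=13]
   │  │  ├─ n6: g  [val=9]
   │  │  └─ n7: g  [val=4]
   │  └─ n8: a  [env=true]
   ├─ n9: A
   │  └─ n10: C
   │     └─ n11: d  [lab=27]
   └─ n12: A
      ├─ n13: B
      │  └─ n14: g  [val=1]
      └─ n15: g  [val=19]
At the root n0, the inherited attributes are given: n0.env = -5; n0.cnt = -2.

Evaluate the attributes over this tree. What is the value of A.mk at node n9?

true

1. n0.env = -5  [given at root]
2. n0.cnt = -2  [given at root]
3. n1.env = false  [terminal]
4. n2.key = 30  [S.env + 35]
5. n2.acc = "qr"  ["qr"]
6. n3.env = -1  [-1]
7. n3.cnt = 13  [A₀.key - 17]
8. n4.key = -4  [-4]
9. n4.acc = "my"  ["my"]
10. n5.lab = 13  [terminal]
11. n6.val = 9  [terminal]
12. n7.val = 4  [terminal]
13. n4.mk = true  [true]
14. n8.env = true  [terminal]
15. n3.off = 23  [S.cnt + 10]
16. n3.hot = 2  [S.cnt * 3 - 37]
17. n9.key = 24  [S.off + A₀.key - 29]
18. n9.acc = "mp"  ["mp"]
19. n10.idx = 18  [18]
20. n10.env = 17  [A.key * 3 - 55]
21. n10.key = true  [A.key > 23]
22. n11.lab = 27  [terminal]
23. n10.val = -4  [(if C.key then C.idx else C.env) - 22]
24. n9.mk = true  [A.key > 23]
25. n12.key = 30  [S.hot + A₀.key - 2]
26. n12.acc = "rz"  ["rz"]
27. n14.val = 1  [terminal]
28. n13.key = 0  [g.val * 2 - 2]
29. n13.lim = "py"  ["py"]
30. n13.mk = true  [g.val > 0]
31. n13.pre = 12  [g.val * -2 + 14]
32. n15.val = 19  [terminal]
33. n12.mk = true  [true]
34. n2.mk = false  [S.hot > 2]
35. n0.off = 28  [S.env + S.cnt + 35]
36. n0.hot = 0  [S.cnt + 2]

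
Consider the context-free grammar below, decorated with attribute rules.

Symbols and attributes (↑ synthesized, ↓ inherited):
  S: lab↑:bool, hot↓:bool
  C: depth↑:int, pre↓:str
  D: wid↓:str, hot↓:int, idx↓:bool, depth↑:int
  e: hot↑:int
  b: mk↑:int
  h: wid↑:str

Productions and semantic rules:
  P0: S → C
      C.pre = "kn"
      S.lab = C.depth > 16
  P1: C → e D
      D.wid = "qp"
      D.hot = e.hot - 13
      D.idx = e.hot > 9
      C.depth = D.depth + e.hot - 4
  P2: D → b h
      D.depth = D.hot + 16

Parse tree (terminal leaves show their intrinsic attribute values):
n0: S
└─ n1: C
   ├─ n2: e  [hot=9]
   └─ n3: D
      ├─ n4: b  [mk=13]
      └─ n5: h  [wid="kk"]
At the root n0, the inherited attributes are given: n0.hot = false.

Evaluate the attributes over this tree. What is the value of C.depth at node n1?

17

1. n0.hot = false  [given at root]
2. n1.pre = "kn"  ["kn"]
3. n2.hot = 9  [terminal]
4. n3.wid = "qp"  ["qp"]
5. n3.hot = -4  [e.hot - 13]
6. n3.idx = false  [e.hot > 9]
7. n4.mk = 13  [terminal]
8. n5.wid = "kk"  [terminal]
9. n3.depth = 12  [D.hot + 16]
10. n1.depth = 17  [D.depth + e.hot - 4]
11. n0.lab = true  [C.depth > 16]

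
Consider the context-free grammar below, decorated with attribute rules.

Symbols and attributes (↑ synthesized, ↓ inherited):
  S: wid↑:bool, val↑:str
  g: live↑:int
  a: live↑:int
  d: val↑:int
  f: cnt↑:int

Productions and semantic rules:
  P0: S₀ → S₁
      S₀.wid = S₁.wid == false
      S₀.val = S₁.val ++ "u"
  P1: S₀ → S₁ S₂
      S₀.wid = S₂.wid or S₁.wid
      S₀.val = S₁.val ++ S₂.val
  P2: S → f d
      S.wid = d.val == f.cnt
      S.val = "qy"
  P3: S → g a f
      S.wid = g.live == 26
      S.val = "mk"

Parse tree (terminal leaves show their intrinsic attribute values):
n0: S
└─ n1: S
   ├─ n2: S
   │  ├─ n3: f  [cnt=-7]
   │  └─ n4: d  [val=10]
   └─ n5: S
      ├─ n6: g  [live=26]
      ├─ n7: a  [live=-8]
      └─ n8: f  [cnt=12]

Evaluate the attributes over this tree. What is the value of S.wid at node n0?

1. n3.cnt = -7  [terminal]
2. n4.val = 10  [terminal]
3. n2.wid = false  [d.val == f.cnt]
4. n2.val = "qy"  ["qy"]
5. n6.live = 26  [terminal]
6. n7.live = -8  [terminal]
7. n8.cnt = 12  [terminal]
8. n5.wid = true  [g.live == 26]
9. n5.val = "mk"  ["mk"]
10. n1.wid = true  [S₂.wid or S₁.wid]
11. n1.val = "qymk"  [S₁.val ++ S₂.val]
12. n0.wid = false  [S₁.wid == false]
13. n0.val = "qymku"  [S₁.val ++ "u"]

false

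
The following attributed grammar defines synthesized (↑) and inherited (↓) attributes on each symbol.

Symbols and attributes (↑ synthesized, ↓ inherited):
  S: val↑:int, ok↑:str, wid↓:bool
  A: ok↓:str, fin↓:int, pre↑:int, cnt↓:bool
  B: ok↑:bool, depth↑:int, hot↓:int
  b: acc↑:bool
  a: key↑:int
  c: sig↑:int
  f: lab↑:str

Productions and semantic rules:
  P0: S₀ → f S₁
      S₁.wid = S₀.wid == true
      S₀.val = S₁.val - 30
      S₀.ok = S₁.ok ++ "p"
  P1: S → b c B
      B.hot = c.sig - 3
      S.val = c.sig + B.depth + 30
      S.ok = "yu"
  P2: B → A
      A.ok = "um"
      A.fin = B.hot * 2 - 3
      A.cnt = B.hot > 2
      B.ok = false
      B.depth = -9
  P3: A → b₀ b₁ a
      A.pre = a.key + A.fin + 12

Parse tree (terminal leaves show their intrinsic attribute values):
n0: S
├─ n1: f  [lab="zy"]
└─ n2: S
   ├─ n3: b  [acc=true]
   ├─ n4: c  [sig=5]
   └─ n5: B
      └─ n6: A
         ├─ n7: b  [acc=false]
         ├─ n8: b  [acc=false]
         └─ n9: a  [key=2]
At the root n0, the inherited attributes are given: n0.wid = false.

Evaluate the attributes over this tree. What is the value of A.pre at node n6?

15

1. n0.wid = false  [given at root]
2. n1.lab = "zy"  [terminal]
3. n2.wid = false  [S₀.wid == true]
4. n3.acc = true  [terminal]
5. n4.sig = 5  [terminal]
6. n5.hot = 2  [c.sig - 3]
7. n6.ok = "um"  ["um"]
8. n6.fin = 1  [B.hot * 2 - 3]
9. n6.cnt = false  [B.hot > 2]
10. n7.acc = false  [terminal]
11. n8.acc = false  [terminal]
12. n9.key = 2  [terminal]
13. n6.pre = 15  [a.key + A.fin + 12]
14. n5.ok = false  [false]
15. n5.depth = -9  [-9]
16. n2.val = 26  [c.sig + B.depth + 30]
17. n2.ok = "yu"  ["yu"]
18. n0.val = -4  [S₁.val - 30]
19. n0.ok = "yup"  [S₁.ok ++ "p"]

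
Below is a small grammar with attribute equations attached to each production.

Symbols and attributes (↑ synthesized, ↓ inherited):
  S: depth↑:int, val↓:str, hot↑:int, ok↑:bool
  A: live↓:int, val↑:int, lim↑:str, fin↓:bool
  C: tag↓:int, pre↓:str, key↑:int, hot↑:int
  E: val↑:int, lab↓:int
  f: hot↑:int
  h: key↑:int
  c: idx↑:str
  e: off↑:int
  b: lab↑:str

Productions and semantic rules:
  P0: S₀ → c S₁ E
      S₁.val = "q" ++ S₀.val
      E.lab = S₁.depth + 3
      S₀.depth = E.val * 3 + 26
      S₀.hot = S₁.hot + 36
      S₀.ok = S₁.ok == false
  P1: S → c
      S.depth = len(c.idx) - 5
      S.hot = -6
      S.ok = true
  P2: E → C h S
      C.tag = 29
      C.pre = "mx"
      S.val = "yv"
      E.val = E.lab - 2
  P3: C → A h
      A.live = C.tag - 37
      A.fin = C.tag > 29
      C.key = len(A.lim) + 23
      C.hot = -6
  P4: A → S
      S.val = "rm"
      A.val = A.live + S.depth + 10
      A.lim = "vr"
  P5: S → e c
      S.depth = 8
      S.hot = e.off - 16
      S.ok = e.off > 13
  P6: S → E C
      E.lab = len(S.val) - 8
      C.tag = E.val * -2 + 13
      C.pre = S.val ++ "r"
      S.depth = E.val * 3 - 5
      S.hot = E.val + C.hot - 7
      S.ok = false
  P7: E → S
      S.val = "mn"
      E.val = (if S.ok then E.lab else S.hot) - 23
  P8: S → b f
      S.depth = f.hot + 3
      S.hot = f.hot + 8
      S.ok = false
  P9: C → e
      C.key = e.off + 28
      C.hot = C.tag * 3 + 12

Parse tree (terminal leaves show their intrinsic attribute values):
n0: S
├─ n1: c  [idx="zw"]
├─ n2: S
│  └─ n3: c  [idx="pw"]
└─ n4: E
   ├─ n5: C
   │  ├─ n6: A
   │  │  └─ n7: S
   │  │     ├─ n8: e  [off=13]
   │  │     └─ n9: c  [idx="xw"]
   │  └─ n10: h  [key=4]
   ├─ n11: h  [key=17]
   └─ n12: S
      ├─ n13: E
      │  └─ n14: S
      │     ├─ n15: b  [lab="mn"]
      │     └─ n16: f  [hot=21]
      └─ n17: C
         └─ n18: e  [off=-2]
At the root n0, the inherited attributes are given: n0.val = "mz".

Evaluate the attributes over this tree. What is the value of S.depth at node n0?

1. n0.val = "mz"  [given at root]
2. n1.idx = "zw"  [terminal]
3. n2.val = "qmz"  ["q" ++ S₀.val]
4. n3.idx = "pw"  [terminal]
5. n2.depth = -3  [len(c.idx) - 5]
6. n2.hot = -6  [-6]
7. n2.ok = true  [true]
8. n4.lab = 0  [S₁.depth + 3]
9. n5.tag = 29  [29]
10. n5.pre = "mx"  ["mx"]
11. n6.live = -8  [C.tag - 37]
12. n6.fin = false  [C.tag > 29]
13. n7.val = "rm"  ["rm"]
14. n8.off = 13  [terminal]
15. n9.idx = "xw"  [terminal]
16. n7.depth = 8  [8]
17. n7.hot = -3  [e.off - 16]
18. n7.ok = false  [e.off > 13]
19. n6.val = 10  [A.live + S.depth + 10]
20. n6.lim = "vr"  ["vr"]
21. n10.key = 4  [terminal]
22. n5.key = 25  [len(A.lim) + 23]
23. n5.hot = -6  [-6]
24. n11.key = 17  [terminal]
25. n12.val = "yv"  ["yv"]
26. n13.lab = -6  [len(S.val) - 8]
27. n14.val = "mn"  ["mn"]
28. n15.lab = "mn"  [terminal]
29. n16.hot = 21  [terminal]
30. n14.depth = 24  [f.hot + 3]
31. n14.hot = 29  [f.hot + 8]
32. n14.ok = false  [false]
33. n13.val = 6  [(if S.ok then E.lab else S.hot) - 23]
34. n17.tag = 1  [E.val * -2 + 13]
35. n17.pre = "yvr"  [S.val ++ "r"]
36. n18.off = -2  [terminal]
37. n17.key = 26  [e.off + 28]
38. n17.hot = 15  [C.tag * 3 + 12]
39. n12.depth = 13  [E.val * 3 - 5]
40. n12.hot = 14  [E.val + C.hot - 7]
41. n12.ok = false  [false]
42. n4.val = -2  [E.lab - 2]
43. n0.depth = 20  [E.val * 3 + 26]
44. n0.hot = 30  [S₁.hot + 36]
45. n0.ok = false  [S₁.ok == false]

20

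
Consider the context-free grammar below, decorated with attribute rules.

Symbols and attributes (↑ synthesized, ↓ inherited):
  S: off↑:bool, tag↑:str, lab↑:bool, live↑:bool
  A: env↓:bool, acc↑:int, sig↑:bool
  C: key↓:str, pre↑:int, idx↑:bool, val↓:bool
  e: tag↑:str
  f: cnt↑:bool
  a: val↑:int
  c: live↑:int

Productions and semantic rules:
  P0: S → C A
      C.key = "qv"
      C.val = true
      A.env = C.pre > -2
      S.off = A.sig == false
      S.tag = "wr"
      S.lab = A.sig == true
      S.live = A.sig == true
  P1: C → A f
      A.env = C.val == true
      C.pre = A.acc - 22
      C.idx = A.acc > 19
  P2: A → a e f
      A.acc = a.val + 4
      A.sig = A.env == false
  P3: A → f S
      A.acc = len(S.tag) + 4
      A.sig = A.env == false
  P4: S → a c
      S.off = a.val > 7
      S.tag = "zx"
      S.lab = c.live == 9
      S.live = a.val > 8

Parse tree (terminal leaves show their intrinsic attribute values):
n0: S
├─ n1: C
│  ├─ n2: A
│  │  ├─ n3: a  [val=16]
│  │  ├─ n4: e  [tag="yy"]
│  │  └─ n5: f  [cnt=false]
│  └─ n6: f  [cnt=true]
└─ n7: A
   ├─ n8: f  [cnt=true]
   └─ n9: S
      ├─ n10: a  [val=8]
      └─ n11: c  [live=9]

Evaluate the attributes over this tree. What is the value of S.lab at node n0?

true

1. n1.key = "qv"  ["qv"]
2. n1.val = true  [true]
3. n2.env = true  [C.val == true]
4. n3.val = 16  [terminal]
5. n4.tag = "yy"  [terminal]
6. n5.cnt = false  [terminal]
7. n2.acc = 20  [a.val + 4]
8. n2.sig = false  [A.env == false]
9. n6.cnt = true  [terminal]
10. n1.pre = -2  [A.acc - 22]
11. n1.idx = true  [A.acc > 19]
12. n7.env = false  [C.pre > -2]
13. n8.cnt = true  [terminal]
14. n10.val = 8  [terminal]
15. n11.live = 9  [terminal]
16. n9.off = true  [a.val > 7]
17. n9.tag = "zx"  ["zx"]
18. n9.lab = true  [c.live == 9]
19. n9.live = false  [a.val > 8]
20. n7.acc = 6  [len(S.tag) + 4]
21. n7.sig = true  [A.env == false]
22. n0.off = false  [A.sig == false]
23. n0.tag = "wr"  ["wr"]
24. n0.lab = true  [A.sig == true]
25. n0.live = true  [A.sig == true]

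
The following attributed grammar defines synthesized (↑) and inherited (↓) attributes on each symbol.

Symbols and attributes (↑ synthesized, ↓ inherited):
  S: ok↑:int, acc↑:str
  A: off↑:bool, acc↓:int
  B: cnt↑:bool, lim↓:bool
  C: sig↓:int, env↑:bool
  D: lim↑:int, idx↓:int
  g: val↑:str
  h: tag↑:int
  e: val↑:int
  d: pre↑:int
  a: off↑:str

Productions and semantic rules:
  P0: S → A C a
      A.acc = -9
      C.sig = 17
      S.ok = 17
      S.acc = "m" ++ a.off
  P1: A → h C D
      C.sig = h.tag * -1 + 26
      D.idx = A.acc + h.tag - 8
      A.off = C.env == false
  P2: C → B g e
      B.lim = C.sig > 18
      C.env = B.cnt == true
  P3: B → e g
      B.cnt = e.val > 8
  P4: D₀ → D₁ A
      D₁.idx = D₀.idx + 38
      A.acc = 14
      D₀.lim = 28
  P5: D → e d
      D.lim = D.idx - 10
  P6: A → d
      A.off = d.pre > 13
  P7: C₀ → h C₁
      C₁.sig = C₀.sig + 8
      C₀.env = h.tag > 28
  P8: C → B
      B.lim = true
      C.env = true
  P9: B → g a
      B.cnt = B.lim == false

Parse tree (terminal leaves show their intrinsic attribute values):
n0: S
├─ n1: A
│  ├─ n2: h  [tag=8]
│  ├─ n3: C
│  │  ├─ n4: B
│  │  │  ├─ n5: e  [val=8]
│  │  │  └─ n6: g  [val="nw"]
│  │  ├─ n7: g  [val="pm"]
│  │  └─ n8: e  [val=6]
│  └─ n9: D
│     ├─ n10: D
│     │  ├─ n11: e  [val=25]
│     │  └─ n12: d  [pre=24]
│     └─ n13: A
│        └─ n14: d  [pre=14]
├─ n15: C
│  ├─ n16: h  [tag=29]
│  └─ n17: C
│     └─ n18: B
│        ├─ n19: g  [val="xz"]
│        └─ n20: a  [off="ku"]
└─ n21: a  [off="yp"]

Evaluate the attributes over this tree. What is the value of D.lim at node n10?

19

1. n1.acc = -9  [-9]
2. n2.tag = 8  [terminal]
3. n3.sig = 18  [h.tag * -1 + 26]
4. n4.lim = false  [C.sig > 18]
5. n5.val = 8  [terminal]
6. n6.val = "nw"  [terminal]
7. n4.cnt = false  [e.val > 8]
8. n7.val = "pm"  [terminal]
9. n8.val = 6  [terminal]
10. n3.env = false  [B.cnt == true]
11. n9.idx = -9  [A.acc + h.tag - 8]
12. n10.idx = 29  [D₀.idx + 38]
13. n11.val = 25  [terminal]
14. n12.pre = 24  [terminal]
15. n10.lim = 19  [D.idx - 10]
16. n13.acc = 14  [14]
17. n14.pre = 14  [terminal]
18. n13.off = true  [d.pre > 13]
19. n9.lim = 28  [28]
20. n1.off = true  [C.env == false]
21. n15.sig = 17  [17]
22. n16.tag = 29  [terminal]
23. n17.sig = 25  [C₀.sig + 8]
24. n18.lim = true  [true]
25. n19.val = "xz"  [terminal]
26. n20.off = "ku"  [terminal]
27. n18.cnt = false  [B.lim == false]
28. n17.env = true  [true]
29. n15.env = true  [h.tag > 28]
30. n21.off = "yp"  [terminal]
31. n0.ok = 17  [17]
32. n0.acc = "myp"  ["m" ++ a.off]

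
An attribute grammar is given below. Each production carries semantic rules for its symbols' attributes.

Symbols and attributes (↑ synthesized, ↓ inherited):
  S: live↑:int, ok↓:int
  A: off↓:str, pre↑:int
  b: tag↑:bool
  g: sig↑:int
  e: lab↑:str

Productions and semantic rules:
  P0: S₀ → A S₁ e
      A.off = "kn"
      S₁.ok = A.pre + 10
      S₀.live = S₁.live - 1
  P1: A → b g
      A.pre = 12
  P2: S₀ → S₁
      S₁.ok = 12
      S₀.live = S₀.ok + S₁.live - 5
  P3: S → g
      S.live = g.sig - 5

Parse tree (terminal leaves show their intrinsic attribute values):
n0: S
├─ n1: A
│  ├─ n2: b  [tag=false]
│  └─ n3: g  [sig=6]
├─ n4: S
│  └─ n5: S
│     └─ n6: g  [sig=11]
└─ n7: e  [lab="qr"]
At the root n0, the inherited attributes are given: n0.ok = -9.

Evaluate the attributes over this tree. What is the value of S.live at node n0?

22

1. n0.ok = -9  [given at root]
2. n1.off = "kn"  ["kn"]
3. n2.tag = false  [terminal]
4. n3.sig = 6  [terminal]
5. n1.pre = 12  [12]
6. n4.ok = 22  [A.pre + 10]
7. n5.ok = 12  [12]
8. n6.sig = 11  [terminal]
9. n5.live = 6  [g.sig - 5]
10. n4.live = 23  [S₀.ok + S₁.live - 5]
11. n7.lab = "qr"  [terminal]
12. n0.live = 22  [S₁.live - 1]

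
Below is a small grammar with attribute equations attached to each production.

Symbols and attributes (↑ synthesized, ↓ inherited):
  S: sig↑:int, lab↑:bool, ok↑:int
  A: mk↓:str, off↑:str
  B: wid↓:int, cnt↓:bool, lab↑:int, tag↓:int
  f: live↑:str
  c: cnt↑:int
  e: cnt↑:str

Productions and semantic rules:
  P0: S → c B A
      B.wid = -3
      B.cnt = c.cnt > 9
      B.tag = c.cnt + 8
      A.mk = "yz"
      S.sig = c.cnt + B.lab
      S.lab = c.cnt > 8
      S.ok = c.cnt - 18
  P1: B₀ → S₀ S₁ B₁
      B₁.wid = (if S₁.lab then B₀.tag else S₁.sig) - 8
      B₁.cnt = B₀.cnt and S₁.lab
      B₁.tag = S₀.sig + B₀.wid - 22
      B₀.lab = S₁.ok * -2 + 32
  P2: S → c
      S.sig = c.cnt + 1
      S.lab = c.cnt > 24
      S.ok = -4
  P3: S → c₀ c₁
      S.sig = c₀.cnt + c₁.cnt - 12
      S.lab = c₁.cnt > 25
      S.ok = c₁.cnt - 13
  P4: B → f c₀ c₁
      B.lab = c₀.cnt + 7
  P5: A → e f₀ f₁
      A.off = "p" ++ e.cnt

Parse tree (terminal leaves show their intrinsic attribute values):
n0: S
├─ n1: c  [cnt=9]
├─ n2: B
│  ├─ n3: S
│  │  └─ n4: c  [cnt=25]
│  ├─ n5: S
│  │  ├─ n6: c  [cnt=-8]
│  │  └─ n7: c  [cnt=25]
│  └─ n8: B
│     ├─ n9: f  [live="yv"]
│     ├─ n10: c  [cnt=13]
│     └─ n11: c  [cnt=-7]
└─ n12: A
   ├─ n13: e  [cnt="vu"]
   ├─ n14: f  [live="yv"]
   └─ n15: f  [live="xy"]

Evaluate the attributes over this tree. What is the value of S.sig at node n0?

17

1. n1.cnt = 9  [terminal]
2. n2.wid = -3  [-3]
3. n2.cnt = false  [c.cnt > 9]
4. n2.tag = 17  [c.cnt + 8]
5. n4.cnt = 25  [terminal]
6. n3.sig = 26  [c.cnt + 1]
7. n3.lab = true  [c.cnt > 24]
8. n3.ok = -4  [-4]
9. n6.cnt = -8  [terminal]
10. n7.cnt = 25  [terminal]
11. n5.sig = 5  [c₀.cnt + c₁.cnt - 12]
12. n5.lab = false  [c₁.cnt > 25]
13. n5.ok = 12  [c₁.cnt - 13]
14. n8.wid = -3  [(if S₁.lab then B₀.tag else S₁.sig) - 8]
15. n8.cnt = false  [B₀.cnt and S₁.lab]
16. n8.tag = 1  [S₀.sig + B₀.wid - 22]
17. n9.live = "yv"  [terminal]
18. n10.cnt = 13  [terminal]
19. n11.cnt = -7  [terminal]
20. n8.lab = 20  [c₀.cnt + 7]
21. n2.lab = 8  [S₁.ok * -2 + 32]
22. n12.mk = "yz"  ["yz"]
23. n13.cnt = "vu"  [terminal]
24. n14.live = "yv"  [terminal]
25. n15.live = "xy"  [terminal]
26. n12.off = "pvu"  ["p" ++ e.cnt]
27. n0.sig = 17  [c.cnt + B.lab]
28. n0.lab = true  [c.cnt > 8]
29. n0.ok = -9  [c.cnt - 18]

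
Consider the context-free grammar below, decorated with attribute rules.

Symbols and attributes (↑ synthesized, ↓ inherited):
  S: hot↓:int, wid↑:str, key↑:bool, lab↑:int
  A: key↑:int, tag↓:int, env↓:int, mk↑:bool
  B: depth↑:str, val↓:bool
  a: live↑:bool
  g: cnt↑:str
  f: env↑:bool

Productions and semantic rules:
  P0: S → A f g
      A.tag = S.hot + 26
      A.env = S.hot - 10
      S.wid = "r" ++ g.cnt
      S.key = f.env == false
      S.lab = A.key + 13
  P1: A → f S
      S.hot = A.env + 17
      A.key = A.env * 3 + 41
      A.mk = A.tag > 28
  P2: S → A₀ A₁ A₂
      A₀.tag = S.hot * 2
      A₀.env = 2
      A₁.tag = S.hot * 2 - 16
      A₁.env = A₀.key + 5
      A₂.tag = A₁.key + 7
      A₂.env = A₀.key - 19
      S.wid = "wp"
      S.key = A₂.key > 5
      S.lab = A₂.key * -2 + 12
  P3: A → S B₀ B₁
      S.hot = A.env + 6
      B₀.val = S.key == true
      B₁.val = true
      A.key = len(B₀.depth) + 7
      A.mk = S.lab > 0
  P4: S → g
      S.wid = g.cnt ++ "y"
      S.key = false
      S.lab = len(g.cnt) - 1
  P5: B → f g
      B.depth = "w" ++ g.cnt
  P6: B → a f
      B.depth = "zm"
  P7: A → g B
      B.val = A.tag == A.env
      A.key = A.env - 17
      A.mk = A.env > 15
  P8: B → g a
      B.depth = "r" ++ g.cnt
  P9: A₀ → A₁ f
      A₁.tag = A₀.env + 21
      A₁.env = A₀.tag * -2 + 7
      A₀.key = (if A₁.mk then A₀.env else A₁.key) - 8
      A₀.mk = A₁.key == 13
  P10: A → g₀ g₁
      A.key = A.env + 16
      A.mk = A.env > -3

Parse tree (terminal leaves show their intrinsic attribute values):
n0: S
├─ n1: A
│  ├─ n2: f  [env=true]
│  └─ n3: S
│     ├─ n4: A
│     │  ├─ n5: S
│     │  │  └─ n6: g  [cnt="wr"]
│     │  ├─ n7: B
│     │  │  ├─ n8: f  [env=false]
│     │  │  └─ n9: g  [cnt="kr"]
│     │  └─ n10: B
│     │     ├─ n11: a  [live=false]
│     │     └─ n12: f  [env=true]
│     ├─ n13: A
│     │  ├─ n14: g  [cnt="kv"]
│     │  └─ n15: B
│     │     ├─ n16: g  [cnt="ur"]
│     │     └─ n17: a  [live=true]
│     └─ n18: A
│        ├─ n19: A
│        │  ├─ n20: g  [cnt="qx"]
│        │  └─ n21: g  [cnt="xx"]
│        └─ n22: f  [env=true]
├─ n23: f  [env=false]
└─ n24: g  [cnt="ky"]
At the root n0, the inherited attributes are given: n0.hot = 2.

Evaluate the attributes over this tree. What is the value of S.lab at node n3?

1. n0.hot = 2  [given at root]
2. n1.tag = 28  [S.hot + 26]
3. n1.env = -8  [S.hot - 10]
4. n2.env = true  [terminal]
5. n3.hot = 9  [A.env + 17]
6. n4.tag = 18  [S.hot * 2]
7. n4.env = 2  [2]
8. n5.hot = 8  [A.env + 6]
9. n6.cnt = "wr"  [terminal]
10. n5.wid = "wry"  [g.cnt ++ "y"]
11. n5.key = false  [false]
12. n5.lab = 1  [len(g.cnt) - 1]
13. n7.val = false  [S.key == true]
14. n8.env = false  [terminal]
15. n9.cnt = "kr"  [terminal]
16. n7.depth = "wkr"  ["w" ++ g.cnt]
17. n10.val = true  [true]
18. n11.live = false  [terminal]
19. n12.env = true  [terminal]
20. n10.depth = "zm"  ["zm"]
21. n4.key = 10  [len(B₀.depth) + 7]
22. n4.mk = true  [S.lab > 0]
23. n13.tag = 2  [S.hot * 2 - 16]
24. n13.env = 15  [A₀.key + 5]
25. n14.cnt = "kv"  [terminal]
26. n15.val = false  [A.tag == A.env]
27. n16.cnt = "ur"  [terminal]
28. n17.live = true  [terminal]
29. n15.depth = "rur"  ["r" ++ g.cnt]
30. n13.key = -2  [A.env - 17]
31. n13.mk = false  [A.env > 15]
32. n18.tag = 5  [A₁.key + 7]
33. n18.env = -9  [A₀.key - 19]
34. n19.tag = 12  [A₀.env + 21]
35. n19.env = -3  [A₀.tag * -2 + 7]
36. n20.cnt = "qx"  [terminal]
37. n21.cnt = "xx"  [terminal]
38. n19.key = 13  [A.env + 16]
39. n19.mk = false  [A.env > -3]
40. n22.env = true  [terminal]
41. n18.key = 5  [(if A₁.mk then A₀.env else A₁.key) - 8]
42. n18.mk = true  [A₁.key == 13]
43. n3.wid = "wp"  ["wp"]
44. n3.key = false  [A₂.key > 5]
45. n3.lab = 2  [A₂.key * -2 + 12]
46. n1.key = 17  [A.env * 3 + 41]
47. n1.mk = false  [A.tag > 28]
48. n23.env = false  [terminal]
49. n24.cnt = "ky"  [terminal]
50. n0.wid = "rky"  ["r" ++ g.cnt]
51. n0.key = true  [f.env == false]
52. n0.lab = 30  [A.key + 13]

2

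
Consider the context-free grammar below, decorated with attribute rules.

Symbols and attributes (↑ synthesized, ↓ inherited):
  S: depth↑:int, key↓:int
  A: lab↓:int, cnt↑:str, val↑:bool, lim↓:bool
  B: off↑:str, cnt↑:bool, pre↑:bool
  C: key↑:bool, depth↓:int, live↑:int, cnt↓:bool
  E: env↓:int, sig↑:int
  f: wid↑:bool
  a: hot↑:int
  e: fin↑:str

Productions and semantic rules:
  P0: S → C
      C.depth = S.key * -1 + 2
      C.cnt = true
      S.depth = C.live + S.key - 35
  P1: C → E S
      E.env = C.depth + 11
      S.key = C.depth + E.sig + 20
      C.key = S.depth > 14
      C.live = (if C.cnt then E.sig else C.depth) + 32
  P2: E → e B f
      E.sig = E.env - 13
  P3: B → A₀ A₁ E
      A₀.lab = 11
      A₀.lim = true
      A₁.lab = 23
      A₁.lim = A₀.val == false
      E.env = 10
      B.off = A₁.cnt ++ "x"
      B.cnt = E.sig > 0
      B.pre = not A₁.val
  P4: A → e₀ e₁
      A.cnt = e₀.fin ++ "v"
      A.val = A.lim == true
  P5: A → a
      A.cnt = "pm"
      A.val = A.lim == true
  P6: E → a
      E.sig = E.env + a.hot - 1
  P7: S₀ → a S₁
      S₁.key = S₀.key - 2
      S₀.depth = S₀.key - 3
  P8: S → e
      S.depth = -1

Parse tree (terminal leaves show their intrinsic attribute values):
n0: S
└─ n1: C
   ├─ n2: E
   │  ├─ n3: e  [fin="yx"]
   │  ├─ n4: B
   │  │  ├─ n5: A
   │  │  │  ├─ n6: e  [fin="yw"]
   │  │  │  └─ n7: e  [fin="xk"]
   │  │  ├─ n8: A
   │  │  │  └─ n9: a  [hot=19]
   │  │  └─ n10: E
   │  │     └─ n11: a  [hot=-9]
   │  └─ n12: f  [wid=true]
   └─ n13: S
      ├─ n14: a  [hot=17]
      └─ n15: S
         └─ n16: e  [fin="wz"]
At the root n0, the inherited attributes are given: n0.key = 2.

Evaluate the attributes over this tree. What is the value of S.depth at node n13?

15

1. n0.key = 2  [given at root]
2. n1.depth = 0  [S.key * -1 + 2]
3. n1.cnt = true  [true]
4. n2.env = 11  [C.depth + 11]
5. n3.fin = "yx"  [terminal]
6. n5.lab = 11  [11]
7. n5.lim = true  [true]
8. n6.fin = "yw"  [terminal]
9. n7.fin = "xk"  [terminal]
10. n5.cnt = "ywv"  [e₀.fin ++ "v"]
11. n5.val = true  [A.lim == true]
12. n8.lab = 23  [23]
13. n8.lim = false  [A₀.val == false]
14. n9.hot = 19  [terminal]
15. n8.cnt = "pm"  ["pm"]
16. n8.val = false  [A.lim == true]
17. n10.env = 10  [10]
18. n11.hot = -9  [terminal]
19. n10.sig = 0  [E.env + a.hot - 1]
20. n4.off = "pmx"  [A₁.cnt ++ "x"]
21. n4.cnt = false  [E.sig > 0]
22. n4.pre = true  [not A₁.val]
23. n12.wid = true  [terminal]
24. n2.sig = -2  [E.env - 13]
25. n13.key = 18  [C.depth + E.sig + 20]
26. n14.hot = 17  [terminal]
27. n15.key = 16  [S₀.key - 2]
28. n16.fin = "wz"  [terminal]
29. n15.depth = -1  [-1]
30. n13.depth = 15  [S₀.key - 3]
31. n1.key = true  [S.depth > 14]
32. n1.live = 30  [(if C.cnt then E.sig else C.depth) + 32]
33. n0.depth = -3  [C.live + S.key - 35]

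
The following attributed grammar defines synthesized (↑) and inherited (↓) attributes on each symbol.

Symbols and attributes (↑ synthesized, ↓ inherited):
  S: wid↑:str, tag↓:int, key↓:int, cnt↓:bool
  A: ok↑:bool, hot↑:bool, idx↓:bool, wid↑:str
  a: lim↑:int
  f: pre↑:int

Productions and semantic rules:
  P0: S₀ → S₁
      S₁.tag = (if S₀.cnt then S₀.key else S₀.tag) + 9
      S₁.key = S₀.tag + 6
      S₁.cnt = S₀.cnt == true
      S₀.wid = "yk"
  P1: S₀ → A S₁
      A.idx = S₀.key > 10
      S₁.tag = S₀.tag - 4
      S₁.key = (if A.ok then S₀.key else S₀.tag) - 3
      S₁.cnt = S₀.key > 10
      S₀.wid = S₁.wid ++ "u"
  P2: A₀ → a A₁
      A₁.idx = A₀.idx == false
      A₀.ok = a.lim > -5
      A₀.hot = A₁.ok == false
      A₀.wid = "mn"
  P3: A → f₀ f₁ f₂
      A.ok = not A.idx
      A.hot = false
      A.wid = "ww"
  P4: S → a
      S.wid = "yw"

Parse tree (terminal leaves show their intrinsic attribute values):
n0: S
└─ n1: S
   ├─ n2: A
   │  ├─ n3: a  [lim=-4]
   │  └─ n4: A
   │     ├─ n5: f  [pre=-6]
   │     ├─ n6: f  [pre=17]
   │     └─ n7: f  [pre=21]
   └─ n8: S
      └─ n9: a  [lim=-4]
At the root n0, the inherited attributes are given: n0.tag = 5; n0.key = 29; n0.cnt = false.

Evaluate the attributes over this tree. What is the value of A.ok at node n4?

1. n0.tag = 5  [given at root]
2. n0.key = 29  [given at root]
3. n0.cnt = false  [given at root]
4. n1.tag = 14  [(if S₀.cnt then S₀.key else S₀.tag) + 9]
5. n1.key = 11  [S₀.tag + 6]
6. n1.cnt = false  [S₀.cnt == true]
7. n2.idx = true  [S₀.key > 10]
8. n3.lim = -4  [terminal]
9. n4.idx = false  [A₀.idx == false]
10. n5.pre = -6  [terminal]
11. n6.pre = 17  [terminal]
12. n7.pre = 21  [terminal]
13. n4.ok = true  [not A.idx]
14. n4.hot = false  [false]
15. n4.wid = "ww"  ["ww"]
16. n2.ok = true  [a.lim > -5]
17. n2.hot = false  [A₁.ok == false]
18. n2.wid = "mn"  ["mn"]
19. n8.tag = 10  [S₀.tag - 4]
20. n8.key = 8  [(if A.ok then S₀.key else S₀.tag) - 3]
21. n8.cnt = true  [S₀.key > 10]
22. n9.lim = -4  [terminal]
23. n8.wid = "yw"  ["yw"]
24. n1.wid = "ywu"  [S₁.wid ++ "u"]
25. n0.wid = "yk"  ["yk"]

true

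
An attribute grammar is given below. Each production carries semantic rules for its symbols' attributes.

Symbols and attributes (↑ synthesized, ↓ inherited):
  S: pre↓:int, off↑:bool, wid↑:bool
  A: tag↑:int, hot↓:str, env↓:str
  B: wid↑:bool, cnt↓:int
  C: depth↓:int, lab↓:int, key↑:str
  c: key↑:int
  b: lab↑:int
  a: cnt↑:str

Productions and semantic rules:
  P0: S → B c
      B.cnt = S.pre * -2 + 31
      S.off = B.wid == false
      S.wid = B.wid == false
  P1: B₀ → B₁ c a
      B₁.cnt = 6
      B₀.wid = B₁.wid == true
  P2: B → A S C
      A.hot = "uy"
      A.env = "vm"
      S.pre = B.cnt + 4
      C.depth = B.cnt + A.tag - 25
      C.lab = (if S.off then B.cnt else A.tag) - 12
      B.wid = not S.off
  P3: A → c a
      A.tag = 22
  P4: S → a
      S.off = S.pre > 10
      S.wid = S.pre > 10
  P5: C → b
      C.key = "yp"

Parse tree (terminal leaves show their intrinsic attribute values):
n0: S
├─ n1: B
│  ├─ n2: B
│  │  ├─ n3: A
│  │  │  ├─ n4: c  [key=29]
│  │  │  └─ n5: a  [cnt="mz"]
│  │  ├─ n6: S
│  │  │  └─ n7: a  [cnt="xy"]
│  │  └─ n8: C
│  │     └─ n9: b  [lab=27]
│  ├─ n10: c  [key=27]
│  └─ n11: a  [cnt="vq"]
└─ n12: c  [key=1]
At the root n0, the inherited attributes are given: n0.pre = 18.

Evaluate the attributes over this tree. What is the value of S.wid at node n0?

false

1. n0.pre = 18  [given at root]
2. n1.cnt = -5  [S.pre * -2 + 31]
3. n2.cnt = 6  [6]
4. n3.hot = "uy"  ["uy"]
5. n3.env = "vm"  ["vm"]
6. n4.key = 29  [terminal]
7. n5.cnt = "mz"  [terminal]
8. n3.tag = 22  [22]
9. n6.pre = 10  [B.cnt + 4]
10. n7.cnt = "xy"  [terminal]
11. n6.off = false  [S.pre > 10]
12. n6.wid = false  [S.pre > 10]
13. n8.depth = 3  [B.cnt + A.tag - 25]
14. n8.lab = 10  [(if S.off then B.cnt else A.tag) - 12]
15. n9.lab = 27  [terminal]
16. n8.key = "yp"  ["yp"]
17. n2.wid = true  [not S.off]
18. n10.key = 27  [terminal]
19. n11.cnt = "vq"  [terminal]
20. n1.wid = true  [B₁.wid == true]
21. n12.key = 1  [terminal]
22. n0.off = false  [B.wid == false]
23. n0.wid = false  [B.wid == false]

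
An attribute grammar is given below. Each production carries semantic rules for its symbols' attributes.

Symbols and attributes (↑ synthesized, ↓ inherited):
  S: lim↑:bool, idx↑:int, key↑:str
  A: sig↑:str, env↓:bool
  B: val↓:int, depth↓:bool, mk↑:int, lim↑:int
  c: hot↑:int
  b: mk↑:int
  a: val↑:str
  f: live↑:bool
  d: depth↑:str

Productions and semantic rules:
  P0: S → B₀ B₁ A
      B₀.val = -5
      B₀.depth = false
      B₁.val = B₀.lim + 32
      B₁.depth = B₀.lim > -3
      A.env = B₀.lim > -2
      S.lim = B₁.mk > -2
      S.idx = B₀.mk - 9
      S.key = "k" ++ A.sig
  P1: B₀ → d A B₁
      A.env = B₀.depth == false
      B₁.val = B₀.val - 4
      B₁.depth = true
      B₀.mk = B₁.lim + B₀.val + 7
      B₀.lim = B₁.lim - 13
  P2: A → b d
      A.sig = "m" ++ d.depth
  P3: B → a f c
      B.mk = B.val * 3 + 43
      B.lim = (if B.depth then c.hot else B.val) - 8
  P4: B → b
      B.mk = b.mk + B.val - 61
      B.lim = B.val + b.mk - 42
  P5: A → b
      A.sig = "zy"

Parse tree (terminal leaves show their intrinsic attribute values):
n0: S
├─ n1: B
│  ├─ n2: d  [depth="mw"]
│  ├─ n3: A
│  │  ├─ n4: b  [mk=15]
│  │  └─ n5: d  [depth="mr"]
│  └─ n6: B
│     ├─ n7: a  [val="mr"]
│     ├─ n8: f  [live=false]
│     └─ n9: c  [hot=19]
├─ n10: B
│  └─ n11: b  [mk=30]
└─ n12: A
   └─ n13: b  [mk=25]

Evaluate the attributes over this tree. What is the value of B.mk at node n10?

-1

1. n1.val = -5  [-5]
2. n1.depth = false  [false]
3. n2.depth = "mw"  [terminal]
4. n3.env = true  [B₀.depth == false]
5. n4.mk = 15  [terminal]
6. n5.depth = "mr"  [terminal]
7. n3.sig = "mmr"  ["m" ++ d.depth]
8. n6.val = -9  [B₀.val - 4]
9. n6.depth = true  [true]
10. n7.val = "mr"  [terminal]
11. n8.live = false  [terminal]
12. n9.hot = 19  [terminal]
13. n6.mk = 16  [B.val * 3 + 43]
14. n6.lim = 11  [(if B.depth then c.hot else B.val) - 8]
15. n1.mk = 13  [B₁.lim + B₀.val + 7]
16. n1.lim = -2  [B₁.lim - 13]
17. n10.val = 30  [B₀.lim + 32]
18. n10.depth = true  [B₀.lim > -3]
19. n11.mk = 30  [terminal]
20. n10.mk = -1  [b.mk + B.val - 61]
21. n10.lim = 18  [B.val + b.mk - 42]
22. n12.env = false  [B₀.lim > -2]
23. n13.mk = 25  [terminal]
24. n12.sig = "zy"  ["zy"]
25. n0.lim = true  [B₁.mk > -2]
26. n0.idx = 4  [B₀.mk - 9]
27. n0.key = "kzy"  ["k" ++ A.sig]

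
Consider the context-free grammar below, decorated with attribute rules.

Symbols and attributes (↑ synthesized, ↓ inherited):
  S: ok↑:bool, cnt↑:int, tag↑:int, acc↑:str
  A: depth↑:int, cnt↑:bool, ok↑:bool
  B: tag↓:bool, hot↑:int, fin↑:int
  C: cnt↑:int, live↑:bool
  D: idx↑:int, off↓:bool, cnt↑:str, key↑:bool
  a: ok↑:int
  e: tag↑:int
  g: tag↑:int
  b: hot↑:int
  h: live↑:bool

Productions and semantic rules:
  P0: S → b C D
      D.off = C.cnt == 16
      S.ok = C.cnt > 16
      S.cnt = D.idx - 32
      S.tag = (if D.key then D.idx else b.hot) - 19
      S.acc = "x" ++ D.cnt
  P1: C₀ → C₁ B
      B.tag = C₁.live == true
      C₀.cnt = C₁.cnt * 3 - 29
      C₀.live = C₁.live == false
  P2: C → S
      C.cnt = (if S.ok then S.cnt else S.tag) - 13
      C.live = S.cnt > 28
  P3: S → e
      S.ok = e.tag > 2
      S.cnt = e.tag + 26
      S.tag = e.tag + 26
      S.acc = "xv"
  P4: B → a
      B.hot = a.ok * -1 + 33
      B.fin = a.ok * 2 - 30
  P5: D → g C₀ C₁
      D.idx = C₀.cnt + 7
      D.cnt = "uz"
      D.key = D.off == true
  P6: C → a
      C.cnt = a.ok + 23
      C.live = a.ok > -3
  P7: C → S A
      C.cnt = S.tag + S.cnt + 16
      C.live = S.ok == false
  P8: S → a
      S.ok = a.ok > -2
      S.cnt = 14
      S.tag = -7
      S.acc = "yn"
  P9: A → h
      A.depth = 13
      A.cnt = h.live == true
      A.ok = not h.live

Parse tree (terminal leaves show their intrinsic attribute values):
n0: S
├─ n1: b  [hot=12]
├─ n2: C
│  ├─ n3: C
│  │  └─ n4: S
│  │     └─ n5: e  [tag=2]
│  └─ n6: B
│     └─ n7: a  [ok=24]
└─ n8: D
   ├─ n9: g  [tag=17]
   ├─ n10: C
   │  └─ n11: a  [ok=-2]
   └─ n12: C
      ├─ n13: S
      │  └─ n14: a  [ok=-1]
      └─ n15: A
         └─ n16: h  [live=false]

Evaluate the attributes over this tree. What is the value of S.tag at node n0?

1. n1.hot = 12  [terminal]
2. n5.tag = 2  [terminal]
3. n4.ok = false  [e.tag > 2]
4. n4.cnt = 28  [e.tag + 26]
5. n4.tag = 28  [e.tag + 26]
6. n4.acc = "xv"  ["xv"]
7. n3.cnt = 15  [(if S.ok then S.cnt else S.tag) - 13]
8. n3.live = false  [S.cnt > 28]
9. n6.tag = false  [C₁.live == true]
10. n7.ok = 24  [terminal]
11. n6.hot = 9  [a.ok * -1 + 33]
12. n6.fin = 18  [a.ok * 2 - 30]
13. n2.cnt = 16  [C₁.cnt * 3 - 29]
14. n2.live = true  [C₁.live == false]
15. n8.off = true  [C.cnt == 16]
16. n9.tag = 17  [terminal]
17. n11.ok = -2  [terminal]
18. n10.cnt = 21  [a.ok + 23]
19. n10.live = true  [a.ok > -3]
20. n14.ok = -1  [terminal]
21. n13.ok = true  [a.ok > -2]
22. n13.cnt = 14  [14]
23. n13.tag = -7  [-7]
24. n13.acc = "yn"  ["yn"]
25. n16.live = false  [terminal]
26. n15.depth = 13  [13]
27. n15.cnt = false  [h.live == true]
28. n15.ok = true  [not h.live]
29. n12.cnt = 23  [S.tag + S.cnt + 16]
30. n12.live = false  [S.ok == false]
31. n8.idx = 28  [C₀.cnt + 7]
32. n8.cnt = "uz"  ["uz"]
33. n8.key = true  [D.off == true]
34. n0.ok = false  [C.cnt > 16]
35. n0.cnt = -4  [D.idx - 32]
36. n0.tag = 9  [(if D.key then D.idx else b.hot) - 19]
37. n0.acc = "xuz"  ["x" ++ D.cnt]

9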